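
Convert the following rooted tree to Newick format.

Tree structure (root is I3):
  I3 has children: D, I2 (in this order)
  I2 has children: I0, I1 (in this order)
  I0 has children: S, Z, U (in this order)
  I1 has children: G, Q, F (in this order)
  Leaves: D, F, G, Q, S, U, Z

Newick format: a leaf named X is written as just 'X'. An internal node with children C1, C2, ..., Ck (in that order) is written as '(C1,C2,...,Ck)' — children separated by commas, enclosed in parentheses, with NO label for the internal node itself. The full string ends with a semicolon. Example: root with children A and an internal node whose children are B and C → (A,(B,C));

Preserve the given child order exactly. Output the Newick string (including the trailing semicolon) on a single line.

Answer: (D,((S,Z,U),(G,Q,F)));

Derivation:
internal I3 with children ['D', 'I2']
  leaf 'D' → 'D'
  internal I2 with children ['I0', 'I1']
    internal I0 with children ['S', 'Z', 'U']
      leaf 'S' → 'S'
      leaf 'Z' → 'Z'
      leaf 'U' → 'U'
    → '(S,Z,U)'
    internal I1 with children ['G', 'Q', 'F']
      leaf 'G' → 'G'
      leaf 'Q' → 'Q'
      leaf 'F' → 'F'
    → '(G,Q,F)'
  → '((S,Z,U),(G,Q,F))'
→ '(D,((S,Z,U),(G,Q,F)))'
Final: (D,((S,Z,U),(G,Q,F)));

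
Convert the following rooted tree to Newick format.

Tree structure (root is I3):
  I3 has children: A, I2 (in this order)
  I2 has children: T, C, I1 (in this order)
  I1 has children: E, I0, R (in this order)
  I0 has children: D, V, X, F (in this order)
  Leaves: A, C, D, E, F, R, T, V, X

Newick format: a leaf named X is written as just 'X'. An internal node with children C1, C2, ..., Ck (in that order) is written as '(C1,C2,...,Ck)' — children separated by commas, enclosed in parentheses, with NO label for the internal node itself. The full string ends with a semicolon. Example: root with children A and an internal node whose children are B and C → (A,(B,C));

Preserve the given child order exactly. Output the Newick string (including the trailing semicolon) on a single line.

Answer: (A,(T,C,(E,(D,V,X,F),R)));

Derivation:
internal I3 with children ['A', 'I2']
  leaf 'A' → 'A'
  internal I2 with children ['T', 'C', 'I1']
    leaf 'T' → 'T'
    leaf 'C' → 'C'
    internal I1 with children ['E', 'I0', 'R']
      leaf 'E' → 'E'
      internal I0 with children ['D', 'V', 'X', 'F']
        leaf 'D' → 'D'
        leaf 'V' → 'V'
        leaf 'X' → 'X'
        leaf 'F' → 'F'
      → '(D,V,X,F)'
      leaf 'R' → 'R'
    → '(E,(D,V,X,F),R)'
  → '(T,C,(E,(D,V,X,F),R))'
→ '(A,(T,C,(E,(D,V,X,F),R)))'
Final: (A,(T,C,(E,(D,V,X,F),R)));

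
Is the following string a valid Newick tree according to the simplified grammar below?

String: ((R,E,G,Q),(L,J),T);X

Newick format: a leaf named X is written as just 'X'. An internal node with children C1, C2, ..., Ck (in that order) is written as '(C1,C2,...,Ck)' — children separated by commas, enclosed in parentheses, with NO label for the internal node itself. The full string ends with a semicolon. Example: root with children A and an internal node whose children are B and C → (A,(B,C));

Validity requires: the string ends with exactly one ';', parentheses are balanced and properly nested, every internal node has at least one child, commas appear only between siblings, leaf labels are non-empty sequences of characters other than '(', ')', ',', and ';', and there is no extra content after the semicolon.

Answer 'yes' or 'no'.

Answer: no

Derivation:
Input: ((R,E,G,Q),(L,J),T);X
Paren balance: 3 '(' vs 3 ')' OK
Ends with single ';': False
Full parse: FAILS (must end with ;)
Valid: False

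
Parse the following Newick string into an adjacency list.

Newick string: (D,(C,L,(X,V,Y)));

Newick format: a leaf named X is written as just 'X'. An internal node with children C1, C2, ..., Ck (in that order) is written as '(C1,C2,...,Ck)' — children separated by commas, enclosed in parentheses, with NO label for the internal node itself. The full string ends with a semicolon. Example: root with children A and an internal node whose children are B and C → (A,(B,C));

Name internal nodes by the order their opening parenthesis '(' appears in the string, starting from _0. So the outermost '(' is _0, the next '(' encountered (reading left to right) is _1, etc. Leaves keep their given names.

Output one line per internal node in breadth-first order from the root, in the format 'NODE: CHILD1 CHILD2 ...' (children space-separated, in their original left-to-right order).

Answer: _0: D _1
_1: C L _2
_2: X V Y

Derivation:
Input: (D,(C,L,(X,V,Y)));
Scanning left-to-right, naming '(' by encounter order:
  pos 0: '(' -> open internal node _0 (depth 1)
  pos 3: '(' -> open internal node _1 (depth 2)
  pos 8: '(' -> open internal node _2 (depth 3)
  pos 14: ')' -> close internal node _2 (now at depth 2)
  pos 15: ')' -> close internal node _1 (now at depth 1)
  pos 16: ')' -> close internal node _0 (now at depth 0)
Total internal nodes: 3
BFS adjacency from root:
  _0: D _1
  _1: C L _2
  _2: X V Y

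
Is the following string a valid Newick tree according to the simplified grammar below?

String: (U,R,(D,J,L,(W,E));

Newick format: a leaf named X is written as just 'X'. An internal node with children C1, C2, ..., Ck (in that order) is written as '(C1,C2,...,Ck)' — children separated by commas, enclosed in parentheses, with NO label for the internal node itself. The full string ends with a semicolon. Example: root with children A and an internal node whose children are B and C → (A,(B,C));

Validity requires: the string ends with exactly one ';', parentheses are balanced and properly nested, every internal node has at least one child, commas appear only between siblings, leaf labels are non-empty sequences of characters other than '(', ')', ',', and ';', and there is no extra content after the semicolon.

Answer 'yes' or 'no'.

Input: (U,R,(D,J,L,(W,E));
Paren balance: 3 '(' vs 2 ')' MISMATCH
Ends with single ';': True
Full parse: FAILS (expected , or ) at pos 18)
Valid: False

Answer: no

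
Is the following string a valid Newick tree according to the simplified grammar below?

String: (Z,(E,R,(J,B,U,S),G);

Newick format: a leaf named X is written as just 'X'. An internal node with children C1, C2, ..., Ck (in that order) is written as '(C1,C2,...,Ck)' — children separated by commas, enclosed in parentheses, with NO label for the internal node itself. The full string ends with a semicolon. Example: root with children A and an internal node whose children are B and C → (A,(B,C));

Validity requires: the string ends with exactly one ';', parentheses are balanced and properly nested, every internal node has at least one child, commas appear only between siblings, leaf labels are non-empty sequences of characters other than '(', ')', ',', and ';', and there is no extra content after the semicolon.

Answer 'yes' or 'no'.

Input: (Z,(E,R,(J,B,U,S),G);
Paren balance: 3 '(' vs 2 ')' MISMATCH
Ends with single ';': True
Full parse: FAILS (expected , or ) at pos 20)
Valid: False

Answer: no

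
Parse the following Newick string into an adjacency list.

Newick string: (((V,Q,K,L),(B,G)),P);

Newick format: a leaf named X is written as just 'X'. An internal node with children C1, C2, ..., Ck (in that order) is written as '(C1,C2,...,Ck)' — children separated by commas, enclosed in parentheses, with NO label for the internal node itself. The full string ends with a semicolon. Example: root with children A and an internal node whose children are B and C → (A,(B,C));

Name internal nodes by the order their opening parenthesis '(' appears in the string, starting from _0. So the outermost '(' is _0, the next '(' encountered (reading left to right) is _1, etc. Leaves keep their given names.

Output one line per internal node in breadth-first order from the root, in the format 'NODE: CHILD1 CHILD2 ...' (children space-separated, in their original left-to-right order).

Answer: _0: _1 P
_1: _2 _3
_2: V Q K L
_3: B G

Derivation:
Input: (((V,Q,K,L),(B,G)),P);
Scanning left-to-right, naming '(' by encounter order:
  pos 0: '(' -> open internal node _0 (depth 1)
  pos 1: '(' -> open internal node _1 (depth 2)
  pos 2: '(' -> open internal node _2 (depth 3)
  pos 10: ')' -> close internal node _2 (now at depth 2)
  pos 12: '(' -> open internal node _3 (depth 3)
  pos 16: ')' -> close internal node _3 (now at depth 2)
  pos 17: ')' -> close internal node _1 (now at depth 1)
  pos 20: ')' -> close internal node _0 (now at depth 0)
Total internal nodes: 4
BFS adjacency from root:
  _0: _1 P
  _1: _2 _3
  _2: V Q K L
  _3: B G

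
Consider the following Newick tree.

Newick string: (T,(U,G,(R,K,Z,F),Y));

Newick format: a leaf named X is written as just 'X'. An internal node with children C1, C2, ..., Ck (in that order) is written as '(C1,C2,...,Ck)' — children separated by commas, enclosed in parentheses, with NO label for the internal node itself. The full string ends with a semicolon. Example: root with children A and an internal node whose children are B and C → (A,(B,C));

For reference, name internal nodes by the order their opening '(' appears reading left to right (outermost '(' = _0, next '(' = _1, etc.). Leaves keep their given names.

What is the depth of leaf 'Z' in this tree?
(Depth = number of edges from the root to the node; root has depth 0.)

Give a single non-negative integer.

Answer: 3

Derivation:
Newick: (T,(U,G,(R,K,Z,F),Y));
Naming internals by '(' encounter order: outermost '(' = _0, next = _1, ...
Query node: Z
Path from root: _0 -> _1 -> _2 -> Z
Depth of Z: 3 (number of edges from root)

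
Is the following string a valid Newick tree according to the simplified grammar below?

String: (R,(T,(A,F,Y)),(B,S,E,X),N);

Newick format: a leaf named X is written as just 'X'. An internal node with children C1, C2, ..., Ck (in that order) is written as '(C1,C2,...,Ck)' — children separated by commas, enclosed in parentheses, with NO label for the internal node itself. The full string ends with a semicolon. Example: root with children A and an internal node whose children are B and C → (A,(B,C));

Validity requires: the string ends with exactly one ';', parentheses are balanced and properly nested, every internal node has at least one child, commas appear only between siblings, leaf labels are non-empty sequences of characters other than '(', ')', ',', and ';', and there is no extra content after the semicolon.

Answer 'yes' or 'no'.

Input: (R,(T,(A,F,Y)),(B,S,E,X),N);
Paren balance: 4 '(' vs 4 ')' OK
Ends with single ';': True
Full parse: OK
Valid: True

Answer: yes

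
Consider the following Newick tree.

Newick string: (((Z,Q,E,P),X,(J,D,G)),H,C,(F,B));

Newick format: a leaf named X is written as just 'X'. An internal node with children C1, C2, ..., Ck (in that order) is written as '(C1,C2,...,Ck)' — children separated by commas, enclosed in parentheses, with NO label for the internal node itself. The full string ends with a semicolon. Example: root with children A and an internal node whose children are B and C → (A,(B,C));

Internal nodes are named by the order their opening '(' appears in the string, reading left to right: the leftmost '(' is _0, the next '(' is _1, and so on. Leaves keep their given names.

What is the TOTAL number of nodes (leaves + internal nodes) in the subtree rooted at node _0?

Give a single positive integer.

Newick: (((Z,Q,E,P),X,(J,D,G)),H,C,(F,B));
Locate _0: it is the '(' at position 0 (the 1st '(' reading left to right).
Query: subtree rooted at _0
_0: subtree_size = 1 + 16
  _1: subtree_size = 1 + 10
    _2: subtree_size = 1 + 4
      Z: subtree_size = 1 + 0
      Q: subtree_size = 1 + 0
      E: subtree_size = 1 + 0
      P: subtree_size = 1 + 0
    X: subtree_size = 1 + 0
    _3: subtree_size = 1 + 3
      J: subtree_size = 1 + 0
      D: subtree_size = 1 + 0
      G: subtree_size = 1 + 0
  H: subtree_size = 1 + 0
  C: subtree_size = 1 + 0
  _4: subtree_size = 1 + 2
    F: subtree_size = 1 + 0
    B: subtree_size = 1 + 0
Total subtree size of _0: 17

Answer: 17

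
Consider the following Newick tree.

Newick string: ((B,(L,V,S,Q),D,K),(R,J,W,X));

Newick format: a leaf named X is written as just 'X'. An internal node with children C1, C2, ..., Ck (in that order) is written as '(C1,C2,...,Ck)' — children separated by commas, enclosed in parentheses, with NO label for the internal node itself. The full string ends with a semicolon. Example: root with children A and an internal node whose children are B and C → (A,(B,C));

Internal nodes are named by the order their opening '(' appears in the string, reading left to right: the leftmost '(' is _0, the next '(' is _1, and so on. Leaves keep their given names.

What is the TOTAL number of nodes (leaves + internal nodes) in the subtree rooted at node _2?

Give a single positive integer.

Answer: 5

Derivation:
Newick: ((B,(L,V,S,Q),D,K),(R,J,W,X));
Locate _2: it is the '(' at position 4 (the 3rd '(' reading left to right).
Query: subtree rooted at _2
_2: subtree_size = 1 + 4
  L: subtree_size = 1 + 0
  V: subtree_size = 1 + 0
  S: subtree_size = 1 + 0
  Q: subtree_size = 1 + 0
Total subtree size of _2: 5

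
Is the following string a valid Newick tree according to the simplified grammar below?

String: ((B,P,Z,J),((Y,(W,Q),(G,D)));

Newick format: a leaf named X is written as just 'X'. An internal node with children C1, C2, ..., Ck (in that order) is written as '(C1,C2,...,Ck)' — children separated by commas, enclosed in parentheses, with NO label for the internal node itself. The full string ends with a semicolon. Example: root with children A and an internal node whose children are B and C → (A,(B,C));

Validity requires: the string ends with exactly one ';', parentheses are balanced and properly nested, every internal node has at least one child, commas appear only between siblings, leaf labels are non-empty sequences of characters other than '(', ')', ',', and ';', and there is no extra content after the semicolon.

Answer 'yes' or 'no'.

Answer: no

Derivation:
Input: ((B,P,Z,J),((Y,(W,Q),(G,D)));
Paren balance: 6 '(' vs 5 ')' MISMATCH
Ends with single ';': True
Full parse: FAILS (expected , or ) at pos 28)
Valid: False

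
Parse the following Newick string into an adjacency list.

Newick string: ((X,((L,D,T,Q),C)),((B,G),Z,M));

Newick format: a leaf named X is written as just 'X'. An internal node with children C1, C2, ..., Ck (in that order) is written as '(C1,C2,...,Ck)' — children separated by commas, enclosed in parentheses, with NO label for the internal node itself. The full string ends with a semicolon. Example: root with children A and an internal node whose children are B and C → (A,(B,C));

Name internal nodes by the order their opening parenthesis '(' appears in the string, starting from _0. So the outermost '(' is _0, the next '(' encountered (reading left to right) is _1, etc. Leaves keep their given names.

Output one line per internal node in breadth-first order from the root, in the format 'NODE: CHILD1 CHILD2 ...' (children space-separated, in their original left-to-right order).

Input: ((X,((L,D,T,Q),C)),((B,G),Z,M));
Scanning left-to-right, naming '(' by encounter order:
  pos 0: '(' -> open internal node _0 (depth 1)
  pos 1: '(' -> open internal node _1 (depth 2)
  pos 4: '(' -> open internal node _2 (depth 3)
  pos 5: '(' -> open internal node _3 (depth 4)
  pos 13: ')' -> close internal node _3 (now at depth 3)
  pos 16: ')' -> close internal node _2 (now at depth 2)
  pos 17: ')' -> close internal node _1 (now at depth 1)
  pos 19: '(' -> open internal node _4 (depth 2)
  pos 20: '(' -> open internal node _5 (depth 3)
  pos 24: ')' -> close internal node _5 (now at depth 2)
  pos 29: ')' -> close internal node _4 (now at depth 1)
  pos 30: ')' -> close internal node _0 (now at depth 0)
Total internal nodes: 6
BFS adjacency from root:
  _0: _1 _4
  _1: X _2
  _4: _5 Z M
  _2: _3 C
  _5: B G
  _3: L D T Q

Answer: _0: _1 _4
_1: X _2
_4: _5 Z M
_2: _3 C
_5: B G
_3: L D T Q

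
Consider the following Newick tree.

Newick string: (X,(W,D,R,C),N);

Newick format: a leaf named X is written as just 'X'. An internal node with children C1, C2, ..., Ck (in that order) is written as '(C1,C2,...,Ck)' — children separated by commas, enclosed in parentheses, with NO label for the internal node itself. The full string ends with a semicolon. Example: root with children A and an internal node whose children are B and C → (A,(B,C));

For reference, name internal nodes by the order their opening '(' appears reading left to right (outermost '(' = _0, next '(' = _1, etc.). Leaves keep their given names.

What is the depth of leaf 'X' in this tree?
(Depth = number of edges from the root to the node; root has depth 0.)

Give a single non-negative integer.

Newick: (X,(W,D,R,C),N);
Naming internals by '(' encounter order: outermost '(' = _0, next = _1, ...
Query node: X
Path from root: _0 -> X
Depth of X: 1 (number of edges from root)

Answer: 1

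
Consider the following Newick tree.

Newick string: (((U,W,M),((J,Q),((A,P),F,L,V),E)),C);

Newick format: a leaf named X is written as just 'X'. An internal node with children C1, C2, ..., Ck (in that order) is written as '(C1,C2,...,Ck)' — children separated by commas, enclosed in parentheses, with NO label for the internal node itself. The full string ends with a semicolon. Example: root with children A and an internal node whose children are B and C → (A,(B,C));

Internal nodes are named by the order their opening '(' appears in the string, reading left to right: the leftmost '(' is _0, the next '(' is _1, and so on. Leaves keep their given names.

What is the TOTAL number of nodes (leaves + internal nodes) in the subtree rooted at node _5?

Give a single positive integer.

Answer: 7

Derivation:
Newick: (((U,W,M),((J,Q),((A,P),F,L,V),E)),C);
Locate _5: it is the '(' at position 17 (the 6th '(' reading left to right).
Query: subtree rooted at _5
_5: subtree_size = 1 + 6
  _6: subtree_size = 1 + 2
    A: subtree_size = 1 + 0
    P: subtree_size = 1 + 0
  F: subtree_size = 1 + 0
  L: subtree_size = 1 + 0
  V: subtree_size = 1 + 0
Total subtree size of _5: 7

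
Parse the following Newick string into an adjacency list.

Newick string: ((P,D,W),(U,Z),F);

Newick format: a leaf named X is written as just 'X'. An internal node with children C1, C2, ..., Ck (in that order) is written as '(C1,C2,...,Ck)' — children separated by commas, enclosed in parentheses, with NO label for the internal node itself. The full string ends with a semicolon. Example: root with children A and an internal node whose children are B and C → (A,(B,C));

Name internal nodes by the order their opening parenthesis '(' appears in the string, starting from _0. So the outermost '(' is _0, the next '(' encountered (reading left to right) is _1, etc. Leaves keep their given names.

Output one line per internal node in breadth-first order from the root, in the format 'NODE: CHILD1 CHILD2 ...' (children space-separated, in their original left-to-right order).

Input: ((P,D,W),(U,Z),F);
Scanning left-to-right, naming '(' by encounter order:
  pos 0: '(' -> open internal node _0 (depth 1)
  pos 1: '(' -> open internal node _1 (depth 2)
  pos 7: ')' -> close internal node _1 (now at depth 1)
  pos 9: '(' -> open internal node _2 (depth 2)
  pos 13: ')' -> close internal node _2 (now at depth 1)
  pos 16: ')' -> close internal node _0 (now at depth 0)
Total internal nodes: 3
BFS adjacency from root:
  _0: _1 _2 F
  _1: P D W
  _2: U Z

Answer: _0: _1 _2 F
_1: P D W
_2: U Z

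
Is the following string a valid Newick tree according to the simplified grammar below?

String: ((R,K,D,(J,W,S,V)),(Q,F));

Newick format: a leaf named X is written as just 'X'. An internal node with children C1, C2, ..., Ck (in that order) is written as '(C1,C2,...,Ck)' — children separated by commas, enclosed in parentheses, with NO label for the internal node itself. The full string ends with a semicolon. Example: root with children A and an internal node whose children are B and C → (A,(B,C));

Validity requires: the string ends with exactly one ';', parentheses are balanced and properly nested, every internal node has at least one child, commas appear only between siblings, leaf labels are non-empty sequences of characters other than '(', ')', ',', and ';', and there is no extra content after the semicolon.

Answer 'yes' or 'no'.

Answer: yes

Derivation:
Input: ((R,K,D,(J,W,S,V)),(Q,F));
Paren balance: 4 '(' vs 4 ')' OK
Ends with single ';': True
Full parse: OK
Valid: True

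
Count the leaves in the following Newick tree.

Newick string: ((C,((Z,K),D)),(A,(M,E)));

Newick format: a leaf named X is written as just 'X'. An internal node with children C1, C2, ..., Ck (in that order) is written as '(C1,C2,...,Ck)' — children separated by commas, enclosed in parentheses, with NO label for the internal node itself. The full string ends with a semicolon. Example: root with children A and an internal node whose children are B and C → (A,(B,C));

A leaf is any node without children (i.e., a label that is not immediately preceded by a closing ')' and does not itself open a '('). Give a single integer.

Newick: ((C,((Z,K),D)),(A,(M,E)));
Scan left-to-right; a leaf is any maximal label run not followed by '(':
  pos 2: leaf 'C' → count = 1
  pos 6: leaf 'Z' → count = 2
  pos 8: leaf 'K' → count = 3
  pos 11: leaf 'D' → count = 4
  pos 16: leaf 'A' → count = 5
  pos 19: leaf 'M' → count = 6
  pos 21: leaf 'E' → count = 7
Total leaves: 7

Answer: 7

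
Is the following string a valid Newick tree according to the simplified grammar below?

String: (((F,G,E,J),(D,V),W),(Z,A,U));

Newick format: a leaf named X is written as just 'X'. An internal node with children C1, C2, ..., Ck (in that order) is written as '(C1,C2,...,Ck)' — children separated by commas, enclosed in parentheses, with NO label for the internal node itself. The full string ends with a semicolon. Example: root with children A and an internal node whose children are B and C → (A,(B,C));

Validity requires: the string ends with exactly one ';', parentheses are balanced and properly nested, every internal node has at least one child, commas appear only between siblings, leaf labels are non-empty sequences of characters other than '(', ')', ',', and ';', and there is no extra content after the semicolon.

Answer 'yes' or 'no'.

Input: (((F,G,E,J),(D,V),W),(Z,A,U));
Paren balance: 5 '(' vs 5 ')' OK
Ends with single ';': True
Full parse: OK
Valid: True

Answer: yes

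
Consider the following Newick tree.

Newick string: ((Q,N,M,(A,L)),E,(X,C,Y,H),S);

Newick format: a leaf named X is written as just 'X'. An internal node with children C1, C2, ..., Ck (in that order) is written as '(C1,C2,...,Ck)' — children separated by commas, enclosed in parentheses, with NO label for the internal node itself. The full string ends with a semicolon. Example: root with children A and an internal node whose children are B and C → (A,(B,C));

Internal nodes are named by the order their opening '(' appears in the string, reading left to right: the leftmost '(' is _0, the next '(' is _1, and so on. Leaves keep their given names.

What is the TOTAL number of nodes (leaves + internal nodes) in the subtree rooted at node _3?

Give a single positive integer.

Newick: ((Q,N,M,(A,L)),E,(X,C,Y,H),S);
Locate _3: it is the '(' at position 17 (the 4th '(' reading left to right).
Query: subtree rooted at _3
_3: subtree_size = 1 + 4
  X: subtree_size = 1 + 0
  C: subtree_size = 1 + 0
  Y: subtree_size = 1 + 0
  H: subtree_size = 1 + 0
Total subtree size of _3: 5

Answer: 5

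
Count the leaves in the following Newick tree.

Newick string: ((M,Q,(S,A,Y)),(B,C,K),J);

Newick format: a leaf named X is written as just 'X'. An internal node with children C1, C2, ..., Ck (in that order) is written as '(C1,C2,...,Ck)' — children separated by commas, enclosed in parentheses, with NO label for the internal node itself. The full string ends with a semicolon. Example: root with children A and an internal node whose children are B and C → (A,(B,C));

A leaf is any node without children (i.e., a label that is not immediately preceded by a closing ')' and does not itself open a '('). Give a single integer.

Newick: ((M,Q,(S,A,Y)),(B,C,K),J);
Scan left-to-right; a leaf is any maximal label run not followed by '(':
  pos 2: leaf 'M' → count = 1
  pos 4: leaf 'Q' → count = 2
  pos 7: leaf 'S' → count = 3
  pos 9: leaf 'A' → count = 4
  pos 11: leaf 'Y' → count = 5
  pos 16: leaf 'B' → count = 6
  pos 18: leaf 'C' → count = 7
  pos 20: leaf 'K' → count = 8
  pos 23: leaf 'J' → count = 9
Total leaves: 9

Answer: 9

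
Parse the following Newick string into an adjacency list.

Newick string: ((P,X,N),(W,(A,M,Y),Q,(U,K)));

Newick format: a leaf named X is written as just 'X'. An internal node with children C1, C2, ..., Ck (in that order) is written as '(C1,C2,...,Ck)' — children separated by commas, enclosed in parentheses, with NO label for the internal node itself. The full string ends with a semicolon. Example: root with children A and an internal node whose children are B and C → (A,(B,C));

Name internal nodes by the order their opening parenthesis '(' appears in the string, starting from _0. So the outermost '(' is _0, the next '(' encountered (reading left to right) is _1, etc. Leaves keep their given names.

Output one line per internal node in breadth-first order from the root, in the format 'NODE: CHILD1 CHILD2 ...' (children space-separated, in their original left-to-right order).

Answer: _0: _1 _2
_1: P X N
_2: W _3 Q _4
_3: A M Y
_4: U K

Derivation:
Input: ((P,X,N),(W,(A,M,Y),Q,(U,K)));
Scanning left-to-right, naming '(' by encounter order:
  pos 0: '(' -> open internal node _0 (depth 1)
  pos 1: '(' -> open internal node _1 (depth 2)
  pos 7: ')' -> close internal node _1 (now at depth 1)
  pos 9: '(' -> open internal node _2 (depth 2)
  pos 12: '(' -> open internal node _3 (depth 3)
  pos 18: ')' -> close internal node _3 (now at depth 2)
  pos 22: '(' -> open internal node _4 (depth 3)
  pos 26: ')' -> close internal node _4 (now at depth 2)
  pos 27: ')' -> close internal node _2 (now at depth 1)
  pos 28: ')' -> close internal node _0 (now at depth 0)
Total internal nodes: 5
BFS adjacency from root:
  _0: _1 _2
  _1: P X N
  _2: W _3 Q _4
  _3: A M Y
  _4: U K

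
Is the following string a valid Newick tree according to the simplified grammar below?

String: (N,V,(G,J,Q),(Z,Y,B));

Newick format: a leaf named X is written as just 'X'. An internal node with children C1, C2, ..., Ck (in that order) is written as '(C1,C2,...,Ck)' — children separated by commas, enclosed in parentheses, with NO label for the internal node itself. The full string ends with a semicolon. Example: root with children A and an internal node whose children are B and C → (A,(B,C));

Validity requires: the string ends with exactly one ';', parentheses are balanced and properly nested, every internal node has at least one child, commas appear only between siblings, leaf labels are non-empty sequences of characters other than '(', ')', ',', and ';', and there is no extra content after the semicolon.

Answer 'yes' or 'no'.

Answer: yes

Derivation:
Input: (N,V,(G,J,Q),(Z,Y,B));
Paren balance: 3 '(' vs 3 ')' OK
Ends with single ';': True
Full parse: OK
Valid: True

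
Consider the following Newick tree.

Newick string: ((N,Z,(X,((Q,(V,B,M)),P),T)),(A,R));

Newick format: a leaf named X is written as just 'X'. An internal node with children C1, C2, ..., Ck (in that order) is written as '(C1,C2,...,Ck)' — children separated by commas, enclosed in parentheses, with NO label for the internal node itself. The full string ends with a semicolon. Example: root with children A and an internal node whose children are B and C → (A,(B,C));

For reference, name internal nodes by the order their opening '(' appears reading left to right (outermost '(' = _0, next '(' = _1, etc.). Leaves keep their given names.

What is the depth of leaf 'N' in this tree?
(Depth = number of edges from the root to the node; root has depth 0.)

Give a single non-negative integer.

Answer: 2

Derivation:
Newick: ((N,Z,(X,((Q,(V,B,M)),P),T)),(A,R));
Naming internals by '(' encounter order: outermost '(' = _0, next = _1, ...
Query node: N
Path from root: _0 -> _1 -> N
Depth of N: 2 (number of edges from root)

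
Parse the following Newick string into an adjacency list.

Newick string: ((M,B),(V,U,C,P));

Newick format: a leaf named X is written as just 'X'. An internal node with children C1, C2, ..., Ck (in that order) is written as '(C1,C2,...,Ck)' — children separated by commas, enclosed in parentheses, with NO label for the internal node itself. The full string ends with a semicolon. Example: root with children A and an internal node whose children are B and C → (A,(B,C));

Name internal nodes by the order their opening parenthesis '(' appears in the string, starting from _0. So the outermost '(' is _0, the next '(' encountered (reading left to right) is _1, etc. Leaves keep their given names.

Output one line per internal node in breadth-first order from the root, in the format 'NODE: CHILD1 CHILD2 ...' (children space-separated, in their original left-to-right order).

Answer: _0: _1 _2
_1: M B
_2: V U C P

Derivation:
Input: ((M,B),(V,U,C,P));
Scanning left-to-right, naming '(' by encounter order:
  pos 0: '(' -> open internal node _0 (depth 1)
  pos 1: '(' -> open internal node _1 (depth 2)
  pos 5: ')' -> close internal node _1 (now at depth 1)
  pos 7: '(' -> open internal node _2 (depth 2)
  pos 15: ')' -> close internal node _2 (now at depth 1)
  pos 16: ')' -> close internal node _0 (now at depth 0)
Total internal nodes: 3
BFS adjacency from root:
  _0: _1 _2
  _1: M B
  _2: V U C P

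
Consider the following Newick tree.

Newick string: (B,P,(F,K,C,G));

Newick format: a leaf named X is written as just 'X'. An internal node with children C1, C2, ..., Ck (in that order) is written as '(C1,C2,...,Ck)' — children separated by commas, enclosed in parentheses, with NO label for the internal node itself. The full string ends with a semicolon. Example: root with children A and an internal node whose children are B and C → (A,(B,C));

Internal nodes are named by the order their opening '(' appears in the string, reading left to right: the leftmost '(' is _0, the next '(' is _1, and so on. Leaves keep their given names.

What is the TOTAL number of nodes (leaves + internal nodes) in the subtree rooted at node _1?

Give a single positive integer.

Newick: (B,P,(F,K,C,G));
Locate _1: it is the '(' at position 5 (the 2nd '(' reading left to right).
Query: subtree rooted at _1
_1: subtree_size = 1 + 4
  F: subtree_size = 1 + 0
  K: subtree_size = 1 + 0
  C: subtree_size = 1 + 0
  G: subtree_size = 1 + 0
Total subtree size of _1: 5

Answer: 5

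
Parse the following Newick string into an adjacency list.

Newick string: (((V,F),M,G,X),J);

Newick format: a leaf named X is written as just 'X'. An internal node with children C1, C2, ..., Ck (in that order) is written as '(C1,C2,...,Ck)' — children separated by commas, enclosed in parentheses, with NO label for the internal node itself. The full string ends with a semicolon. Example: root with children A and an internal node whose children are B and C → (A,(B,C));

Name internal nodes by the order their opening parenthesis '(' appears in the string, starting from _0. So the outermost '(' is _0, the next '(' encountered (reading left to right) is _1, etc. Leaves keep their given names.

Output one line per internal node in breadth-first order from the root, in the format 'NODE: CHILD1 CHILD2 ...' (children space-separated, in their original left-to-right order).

Answer: _0: _1 J
_1: _2 M G X
_2: V F

Derivation:
Input: (((V,F),M,G,X),J);
Scanning left-to-right, naming '(' by encounter order:
  pos 0: '(' -> open internal node _0 (depth 1)
  pos 1: '(' -> open internal node _1 (depth 2)
  pos 2: '(' -> open internal node _2 (depth 3)
  pos 6: ')' -> close internal node _2 (now at depth 2)
  pos 13: ')' -> close internal node _1 (now at depth 1)
  pos 16: ')' -> close internal node _0 (now at depth 0)
Total internal nodes: 3
BFS adjacency from root:
  _0: _1 J
  _1: _2 M G X
  _2: V F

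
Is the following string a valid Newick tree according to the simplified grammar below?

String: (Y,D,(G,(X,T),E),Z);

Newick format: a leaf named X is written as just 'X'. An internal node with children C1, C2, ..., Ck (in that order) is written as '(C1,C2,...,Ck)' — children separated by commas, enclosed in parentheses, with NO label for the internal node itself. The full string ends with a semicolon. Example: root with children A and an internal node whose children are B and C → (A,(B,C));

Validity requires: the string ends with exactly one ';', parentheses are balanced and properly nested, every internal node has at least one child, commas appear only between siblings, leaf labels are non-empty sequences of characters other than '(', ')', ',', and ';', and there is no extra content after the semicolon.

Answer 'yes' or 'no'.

Answer: yes

Derivation:
Input: (Y,D,(G,(X,T),E),Z);
Paren balance: 3 '(' vs 3 ')' OK
Ends with single ';': True
Full parse: OK
Valid: True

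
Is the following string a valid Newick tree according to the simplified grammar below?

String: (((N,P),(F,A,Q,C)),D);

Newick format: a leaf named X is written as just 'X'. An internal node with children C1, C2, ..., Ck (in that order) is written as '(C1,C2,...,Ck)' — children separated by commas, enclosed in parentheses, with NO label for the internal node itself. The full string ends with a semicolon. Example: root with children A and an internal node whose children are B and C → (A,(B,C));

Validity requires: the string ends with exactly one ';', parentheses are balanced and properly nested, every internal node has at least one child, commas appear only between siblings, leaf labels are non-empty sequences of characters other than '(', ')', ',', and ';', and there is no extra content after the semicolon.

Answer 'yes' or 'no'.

Answer: yes

Derivation:
Input: (((N,P),(F,A,Q,C)),D);
Paren balance: 4 '(' vs 4 ')' OK
Ends with single ';': True
Full parse: OK
Valid: True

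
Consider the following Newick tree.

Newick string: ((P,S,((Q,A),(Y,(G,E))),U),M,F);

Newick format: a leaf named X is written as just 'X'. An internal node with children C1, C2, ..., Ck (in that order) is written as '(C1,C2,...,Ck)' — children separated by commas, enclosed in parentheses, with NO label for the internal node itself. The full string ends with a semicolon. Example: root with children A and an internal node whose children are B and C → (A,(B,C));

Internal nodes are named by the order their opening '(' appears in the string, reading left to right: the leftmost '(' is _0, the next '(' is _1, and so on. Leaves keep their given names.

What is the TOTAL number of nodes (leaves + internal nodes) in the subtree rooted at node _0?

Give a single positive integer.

Newick: ((P,S,((Q,A),(Y,(G,E))),U),M,F);
Locate _0: it is the '(' at position 0 (the 1st '(' reading left to right).
Query: subtree rooted at _0
_0: subtree_size = 1 + 15
  _1: subtree_size = 1 + 12
    P: subtree_size = 1 + 0
    S: subtree_size = 1 + 0
    _2: subtree_size = 1 + 8
      _3: subtree_size = 1 + 2
        Q: subtree_size = 1 + 0
        A: subtree_size = 1 + 0
      _4: subtree_size = 1 + 4
        Y: subtree_size = 1 + 0
        _5: subtree_size = 1 + 2
          G: subtree_size = 1 + 0
          E: subtree_size = 1 + 0
    U: subtree_size = 1 + 0
  M: subtree_size = 1 + 0
  F: subtree_size = 1 + 0
Total subtree size of _0: 16

Answer: 16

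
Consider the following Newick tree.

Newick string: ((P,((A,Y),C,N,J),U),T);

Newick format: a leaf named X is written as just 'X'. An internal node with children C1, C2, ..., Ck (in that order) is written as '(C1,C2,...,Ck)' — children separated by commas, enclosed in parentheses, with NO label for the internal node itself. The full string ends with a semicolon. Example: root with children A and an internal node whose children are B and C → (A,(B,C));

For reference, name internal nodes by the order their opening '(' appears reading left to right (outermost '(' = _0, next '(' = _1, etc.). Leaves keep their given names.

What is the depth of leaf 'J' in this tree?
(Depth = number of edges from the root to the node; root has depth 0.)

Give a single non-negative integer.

Newick: ((P,((A,Y),C,N,J),U),T);
Naming internals by '(' encounter order: outermost '(' = _0, next = _1, ...
Query node: J
Path from root: _0 -> _1 -> _2 -> J
Depth of J: 3 (number of edges from root)

Answer: 3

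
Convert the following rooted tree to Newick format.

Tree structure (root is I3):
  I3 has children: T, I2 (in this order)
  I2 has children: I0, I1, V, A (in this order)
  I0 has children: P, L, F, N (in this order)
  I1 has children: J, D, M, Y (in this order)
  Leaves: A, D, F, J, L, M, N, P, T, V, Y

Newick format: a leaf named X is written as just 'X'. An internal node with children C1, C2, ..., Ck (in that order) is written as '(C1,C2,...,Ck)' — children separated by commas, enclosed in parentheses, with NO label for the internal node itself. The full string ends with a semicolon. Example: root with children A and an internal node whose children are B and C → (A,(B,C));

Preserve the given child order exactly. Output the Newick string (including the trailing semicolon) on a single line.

internal I3 with children ['T', 'I2']
  leaf 'T' → 'T'
  internal I2 with children ['I0', 'I1', 'V', 'A']
    internal I0 with children ['P', 'L', 'F', 'N']
      leaf 'P' → 'P'
      leaf 'L' → 'L'
      leaf 'F' → 'F'
      leaf 'N' → 'N'
    → '(P,L,F,N)'
    internal I1 with children ['J', 'D', 'M', 'Y']
      leaf 'J' → 'J'
      leaf 'D' → 'D'
      leaf 'M' → 'M'
      leaf 'Y' → 'Y'
    → '(J,D,M,Y)'
    leaf 'V' → 'V'
    leaf 'A' → 'A'
  → '((P,L,F,N),(J,D,M,Y),V,A)'
→ '(T,((P,L,F,N),(J,D,M,Y),V,A))'
Final: (T,((P,L,F,N),(J,D,M,Y),V,A));

Answer: (T,((P,L,F,N),(J,D,M,Y),V,A));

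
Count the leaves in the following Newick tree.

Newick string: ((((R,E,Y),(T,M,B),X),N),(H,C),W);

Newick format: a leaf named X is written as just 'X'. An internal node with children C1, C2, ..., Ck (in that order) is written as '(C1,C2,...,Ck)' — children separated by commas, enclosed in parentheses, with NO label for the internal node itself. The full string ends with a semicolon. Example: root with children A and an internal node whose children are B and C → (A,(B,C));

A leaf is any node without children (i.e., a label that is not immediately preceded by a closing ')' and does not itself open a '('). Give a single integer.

Answer: 11

Derivation:
Newick: ((((R,E,Y),(T,M,B),X),N),(H,C),W);
Scan left-to-right; a leaf is any maximal label run not followed by '(':
  pos 4: leaf 'R' → count = 1
  pos 6: leaf 'E' → count = 2
  pos 8: leaf 'Y' → count = 3
  pos 12: leaf 'T' → count = 4
  pos 14: leaf 'M' → count = 5
  pos 16: leaf 'B' → count = 6
  pos 19: leaf 'X' → count = 7
  pos 22: leaf 'N' → count = 8
  pos 26: leaf 'H' → count = 9
  pos 28: leaf 'C' → count = 10
  pos 31: leaf 'W' → count = 11
Total leaves: 11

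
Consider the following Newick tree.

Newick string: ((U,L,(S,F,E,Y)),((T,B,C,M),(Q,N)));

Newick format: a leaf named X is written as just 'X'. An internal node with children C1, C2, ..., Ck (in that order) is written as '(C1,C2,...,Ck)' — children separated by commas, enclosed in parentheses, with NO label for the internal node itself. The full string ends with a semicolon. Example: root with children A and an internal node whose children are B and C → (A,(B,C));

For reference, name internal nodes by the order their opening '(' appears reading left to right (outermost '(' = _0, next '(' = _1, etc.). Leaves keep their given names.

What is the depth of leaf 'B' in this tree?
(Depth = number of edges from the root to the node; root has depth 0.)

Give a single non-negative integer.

Newick: ((U,L,(S,F,E,Y)),((T,B,C,M),(Q,N)));
Naming internals by '(' encounter order: outermost '(' = _0, next = _1, ...
Query node: B
Path from root: _0 -> _3 -> _4 -> B
Depth of B: 3 (number of edges from root)

Answer: 3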